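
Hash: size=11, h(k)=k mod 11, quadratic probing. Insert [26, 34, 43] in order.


Insertions: 26->slot 4; 34->slot 1; 43->slot 10
Table: [None, 34, None, None, 26, None, None, None, None, None, 43]


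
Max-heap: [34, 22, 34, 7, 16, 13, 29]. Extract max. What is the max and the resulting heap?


Max = 34
Replace root with last, heapify down
Resulting heap: [34, 22, 29, 7, 16, 13]


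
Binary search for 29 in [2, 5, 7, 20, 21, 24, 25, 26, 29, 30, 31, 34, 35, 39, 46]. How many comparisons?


Search for 29:
[0,14] mid=7 arr[7]=26
[8,14] mid=11 arr[11]=34
[8,10] mid=9 arr[9]=30
[8,8] mid=8 arr[8]=29
Total: 4 comparisons


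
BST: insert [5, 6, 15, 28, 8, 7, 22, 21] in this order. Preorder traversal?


Root = 5; build tree by BST insertion.
Preorder traversal: [5, 6, 15, 8, 7, 28, 22, 21]


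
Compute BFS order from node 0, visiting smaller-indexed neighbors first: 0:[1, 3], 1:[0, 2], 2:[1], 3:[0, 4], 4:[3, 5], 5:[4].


BFS queue: start with [0]
Visit order: [0, 1, 3, 2, 4, 5]


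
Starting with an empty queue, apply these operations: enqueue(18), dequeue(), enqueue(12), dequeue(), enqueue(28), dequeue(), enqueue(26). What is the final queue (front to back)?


enqueue(18) -> [18]
dequeue() returns 18 -> []
enqueue(12) -> [12]
dequeue() returns 12 -> []
enqueue(28) -> [28]
dequeue() returns 28 -> []
enqueue(26) -> [26]
Final queue (front to back): [26]


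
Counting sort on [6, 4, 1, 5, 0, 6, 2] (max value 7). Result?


Count array: [1, 1, 1, 0, 1, 1, 2, 0]
Reconstruct: [0, 1, 2, 4, 5, 6, 6]


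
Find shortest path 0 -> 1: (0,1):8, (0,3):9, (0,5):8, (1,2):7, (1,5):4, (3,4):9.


Dijkstra from 0:
Distances: {0: 0, 1: 8, 2: 15, 3: 9, 4: 18, 5: 8}
Shortest distance to 1 = 8, path = [0, 1]


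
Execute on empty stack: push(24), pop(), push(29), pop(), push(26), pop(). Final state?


push(24) -> [24]
pop() returns 24 -> []
push(29) -> [29]
pop() returns 29 -> []
push(26) -> [26]
pop() returns 26 -> []
Final stack (bottom to top): []


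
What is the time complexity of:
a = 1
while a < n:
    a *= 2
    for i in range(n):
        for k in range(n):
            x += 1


Per nesting level: O(log n) * O(n) * O(n) = O(n^2 log n)
Complexity: O(n^2 log n)


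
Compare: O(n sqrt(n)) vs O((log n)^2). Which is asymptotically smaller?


polylogarithmic grows slower than n^1.5
O((log n)^2) is asymptotically smaller; O(n sqrt(n)) grows faster


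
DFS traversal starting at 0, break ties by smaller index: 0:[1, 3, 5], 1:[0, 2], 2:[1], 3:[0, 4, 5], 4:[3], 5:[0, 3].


DFS stack-based: start with [0]
Visit order: [0, 1, 2, 3, 4, 5]


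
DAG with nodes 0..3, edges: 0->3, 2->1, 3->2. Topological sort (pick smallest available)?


Kahn's algorithm, process smallest node first
Order: [0, 3, 2, 1]


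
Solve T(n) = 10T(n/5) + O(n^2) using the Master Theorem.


a=10, b=5, c=2. log_5(10)=1.431 < c=2. Case 3: O(n^c) = O(n^2)
Complexity: O(n^2)


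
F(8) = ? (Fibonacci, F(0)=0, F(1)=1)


F(n)=F(n-1)+F(n-2)
...F(6)=8, F(7)=13, F(8)=21


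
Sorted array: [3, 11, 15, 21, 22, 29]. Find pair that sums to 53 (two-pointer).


Two pointers: lo=0, hi=5
No pair sums to 53


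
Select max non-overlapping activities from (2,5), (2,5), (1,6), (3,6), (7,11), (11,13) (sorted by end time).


Greedy: pick earliest-ending, then skip overlaps.
Selected (3 activities): [(2, 5), (7, 11), (11, 13)]


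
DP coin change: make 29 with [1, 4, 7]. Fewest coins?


dp[0]=0; dp[i]=1+min(dp[i-c] for c in coins)
...dp[24]=6, dp[25]=4, dp[26]=5, dp[27]=6, dp[28]=4, dp[29]=5
Minimum coins for 29 = 5


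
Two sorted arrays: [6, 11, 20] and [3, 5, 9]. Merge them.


Compare heads, take smaller each step.
Merged: [3, 5, 6, 9, 11, 20]


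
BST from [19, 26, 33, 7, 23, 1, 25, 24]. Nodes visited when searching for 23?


BST root = 19
Search for 23: compare at each node
Path: [19, 26, 23]


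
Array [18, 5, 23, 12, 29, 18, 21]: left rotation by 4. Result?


Left rotate by 4: [29, 18, 21, 18, 5, 23, 12]


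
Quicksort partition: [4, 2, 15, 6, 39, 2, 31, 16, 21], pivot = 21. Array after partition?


Elements <= 21 go left of pivot.
Result: [4, 2, 15, 6, 2, 16, 21, 39, 31], pivot at index 6


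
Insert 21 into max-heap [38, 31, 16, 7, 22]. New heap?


Append 21: [38, 31, 16, 7, 22, 21]
Bubble up: swap idx 5(21) with idx 2(16)
Result: [38, 31, 21, 7, 22, 16]


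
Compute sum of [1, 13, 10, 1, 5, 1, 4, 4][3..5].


Prefix sums: [0, 1, 14, 24, 25, 30, 31, 35, 39]
Sum[3..5] = prefix[6] - prefix[3] = 31 - 24 = 7


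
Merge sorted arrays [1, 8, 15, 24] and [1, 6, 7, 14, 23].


Compare heads, take smaller each step.
Merged: [1, 1, 6, 7, 8, 14, 15, 23, 24]


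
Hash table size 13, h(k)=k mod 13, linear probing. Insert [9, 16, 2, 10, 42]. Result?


Insertions: 9->slot 9; 16->slot 3; 2->slot 2; 10->slot 10; 42->slot 4
Table: [None, None, 2, 16, 42, None, None, None, None, 9, 10, None, None]


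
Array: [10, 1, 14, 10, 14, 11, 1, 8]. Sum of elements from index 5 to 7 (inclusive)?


Prefix sums: [0, 10, 11, 25, 35, 49, 60, 61, 69]
Sum[5..7] = prefix[8] - prefix[5] = 69 - 49 = 20


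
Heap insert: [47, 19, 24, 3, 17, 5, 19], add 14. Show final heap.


Append 14: [47, 19, 24, 3, 17, 5, 19, 14]
Bubble up: swap idx 7(14) with idx 3(3)
Result: [47, 19, 24, 14, 17, 5, 19, 3]


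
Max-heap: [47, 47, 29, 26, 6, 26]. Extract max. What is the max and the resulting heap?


Max = 47
Replace root with last, heapify down
Resulting heap: [47, 26, 29, 26, 6]


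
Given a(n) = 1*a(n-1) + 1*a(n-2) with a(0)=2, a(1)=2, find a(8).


Build bottom-up:
...a(6)=26, a(7)=42, a(8)=1*42+1*26=68


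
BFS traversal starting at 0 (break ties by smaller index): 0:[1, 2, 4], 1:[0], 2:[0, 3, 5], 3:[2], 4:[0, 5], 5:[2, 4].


BFS queue: start with [0]
Visit order: [0, 1, 2, 4, 3, 5]


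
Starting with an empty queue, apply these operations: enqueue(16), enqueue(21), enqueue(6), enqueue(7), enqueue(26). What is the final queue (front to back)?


enqueue(16) -> [16]
enqueue(21) -> [16, 21]
enqueue(6) -> [16, 21, 6]
enqueue(7) -> [16, 21, 6, 7]
enqueue(26) -> [16, 21, 6, 7, 26]
Final queue (front to back): [16, 21, 6, 7, 26]


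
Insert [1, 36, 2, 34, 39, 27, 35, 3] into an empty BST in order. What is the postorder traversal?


Root = 1; build tree by BST insertion.
Postorder traversal: [3, 27, 35, 34, 2, 39, 36, 1]


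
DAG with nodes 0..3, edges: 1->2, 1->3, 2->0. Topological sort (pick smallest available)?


Kahn's algorithm, process smallest node first
Order: [1, 2, 0, 3]


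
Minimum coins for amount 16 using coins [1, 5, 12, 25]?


dp[0]=0; dp[i]=1+min(dp[i-c] for c in coins)
...dp[11]=3, dp[12]=1, dp[13]=2, dp[14]=3, dp[15]=3, dp[16]=4
Minimum coins for 16 = 4


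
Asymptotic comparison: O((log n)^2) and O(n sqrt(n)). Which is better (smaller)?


polylogarithmic grows slower than n^1.5
O((log n)^2) is asymptotically smaller; O(n sqrt(n)) grows faster


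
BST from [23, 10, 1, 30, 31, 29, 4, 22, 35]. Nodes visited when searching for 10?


BST root = 23
Search for 10: compare at each node
Path: [23, 10]


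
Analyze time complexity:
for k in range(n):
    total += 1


Per nesting level: O(n) = O(n)
Complexity: O(n)


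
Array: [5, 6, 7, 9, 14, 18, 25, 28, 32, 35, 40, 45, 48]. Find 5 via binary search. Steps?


Search for 5:
[0,12] mid=6 arr[6]=25
[0,5] mid=2 arr[2]=7
[0,1] mid=0 arr[0]=5
Total: 3 comparisons


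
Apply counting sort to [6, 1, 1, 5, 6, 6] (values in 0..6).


Count array: [0, 2, 0, 0, 0, 1, 3]
Reconstruct: [1, 1, 5, 6, 6, 6]


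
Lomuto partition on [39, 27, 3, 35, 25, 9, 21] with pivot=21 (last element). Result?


Elements <= 21 go left of pivot.
Result: [3, 9, 21, 35, 25, 27, 39], pivot at index 2


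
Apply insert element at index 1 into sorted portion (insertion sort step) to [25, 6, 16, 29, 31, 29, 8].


After one pass: [6, 25, 16, 29, 31, 29, 8]


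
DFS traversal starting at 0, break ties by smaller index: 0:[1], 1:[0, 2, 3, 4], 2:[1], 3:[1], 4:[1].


DFS stack-based: start with [0]
Visit order: [0, 1, 2, 3, 4]


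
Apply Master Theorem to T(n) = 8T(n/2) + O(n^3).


a=8, b=2, c=3. log_2(8)=3 = c=3. Case 2: O(n^c log n) = O(n^3 log n)
Complexity: O(n^3 log n)


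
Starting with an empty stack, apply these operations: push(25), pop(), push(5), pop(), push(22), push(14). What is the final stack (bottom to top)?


push(25) -> [25]
pop() returns 25 -> []
push(5) -> [5]
pop() returns 5 -> []
push(22) -> [22]
push(14) -> [22, 14]
Final stack (bottom to top): [22, 14]


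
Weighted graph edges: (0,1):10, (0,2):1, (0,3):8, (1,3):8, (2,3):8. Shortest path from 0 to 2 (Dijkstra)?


Dijkstra from 0:
Distances: {0: 0, 1: 10, 2: 1, 3: 8}
Shortest distance to 2 = 1, path = [0, 2]


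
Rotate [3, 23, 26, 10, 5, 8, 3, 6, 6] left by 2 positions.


Left rotate by 2: [26, 10, 5, 8, 3, 6, 6, 3, 23]


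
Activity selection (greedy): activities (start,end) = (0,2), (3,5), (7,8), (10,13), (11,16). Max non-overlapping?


Greedy: pick earliest-ending, then skip overlaps.
Selected (4 activities): [(0, 2), (3, 5), (7, 8), (10, 13)]


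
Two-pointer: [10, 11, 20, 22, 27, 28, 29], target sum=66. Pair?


Two pointers: lo=0, hi=6
No pair sums to 66


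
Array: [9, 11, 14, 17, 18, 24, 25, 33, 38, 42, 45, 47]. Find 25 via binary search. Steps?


Search for 25:
[0,11] mid=5 arr[5]=24
[6,11] mid=8 arr[8]=38
[6,7] mid=6 arr[6]=25
Total: 3 comparisons


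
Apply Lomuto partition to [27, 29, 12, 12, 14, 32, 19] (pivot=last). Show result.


Elements <= 19 go left of pivot.
Result: [12, 12, 14, 19, 27, 32, 29], pivot at index 3


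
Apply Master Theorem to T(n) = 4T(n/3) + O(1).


a=4, b=3, c=0. log_3(4)=1.262 > c=0. Case 1: O(n^log_b(a)) = O(n^1.262)
Complexity: O(n^1.262)


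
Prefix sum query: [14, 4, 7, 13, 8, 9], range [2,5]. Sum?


Prefix sums: [0, 14, 18, 25, 38, 46, 55]
Sum[2..5] = prefix[6] - prefix[2] = 55 - 18 = 37


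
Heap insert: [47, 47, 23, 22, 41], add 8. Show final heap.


Append 8: [47, 47, 23, 22, 41, 8]
Bubble up: no swaps needed
Result: [47, 47, 23, 22, 41, 8]


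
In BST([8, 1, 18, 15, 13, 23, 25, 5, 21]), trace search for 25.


BST root = 8
Search for 25: compare at each node
Path: [8, 18, 23, 25]


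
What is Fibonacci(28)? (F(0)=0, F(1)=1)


F(n)=F(n-1)+F(n-2)
...F(26)=121393, F(27)=196418, F(28)=317811


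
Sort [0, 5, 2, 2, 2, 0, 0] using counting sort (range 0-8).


Count array: [3, 0, 3, 0, 0, 1, 0, 0, 0]
Reconstruct: [0, 0, 0, 2, 2, 2, 5]


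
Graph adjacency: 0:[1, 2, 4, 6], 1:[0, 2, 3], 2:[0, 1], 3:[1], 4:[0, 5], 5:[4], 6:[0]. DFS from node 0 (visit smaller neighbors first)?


DFS stack-based: start with [0]
Visit order: [0, 1, 2, 3, 4, 5, 6]


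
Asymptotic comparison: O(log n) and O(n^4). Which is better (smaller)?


logarithmic grows slower than quartic
O(log n) is asymptotically smaller; O(n^4) grows faster


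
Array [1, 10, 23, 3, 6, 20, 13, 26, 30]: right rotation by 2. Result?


Right rotate by 2: [26, 30, 1, 10, 23, 3, 6, 20, 13]


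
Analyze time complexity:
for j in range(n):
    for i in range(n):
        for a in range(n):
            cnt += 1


Per nesting level: O(n) * O(n) * O(n) = O(n^3)
Complexity: O(n^3)


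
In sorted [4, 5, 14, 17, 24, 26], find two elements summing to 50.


Two pointers: lo=0, hi=5
Found pair: (24, 26) summing to 50


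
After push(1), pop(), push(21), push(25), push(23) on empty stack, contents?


push(1) -> [1]
pop() returns 1 -> []
push(21) -> [21]
push(25) -> [21, 25]
push(23) -> [21, 25, 23]
Final stack (bottom to top): [21, 25, 23]


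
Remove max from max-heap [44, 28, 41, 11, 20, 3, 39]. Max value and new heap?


Max = 44
Replace root with last, heapify down
Resulting heap: [41, 28, 39, 11, 20, 3]


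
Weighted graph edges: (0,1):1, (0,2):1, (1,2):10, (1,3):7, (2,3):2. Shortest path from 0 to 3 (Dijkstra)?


Dijkstra from 0:
Distances: {0: 0, 1: 1, 2: 1, 3: 3}
Shortest distance to 3 = 3, path = [0, 2, 3]


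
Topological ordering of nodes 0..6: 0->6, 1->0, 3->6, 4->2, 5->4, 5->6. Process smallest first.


Kahn's algorithm, process smallest node first
Order: [1, 0, 3, 5, 4, 2, 6]


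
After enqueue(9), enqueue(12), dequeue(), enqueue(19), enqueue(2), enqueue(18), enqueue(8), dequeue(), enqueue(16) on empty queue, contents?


enqueue(9) -> [9]
enqueue(12) -> [9, 12]
dequeue() returns 9 -> [12]
enqueue(19) -> [12, 19]
enqueue(2) -> [12, 19, 2]
enqueue(18) -> [12, 19, 2, 18]
enqueue(8) -> [12, 19, 2, 18, 8]
dequeue() returns 12 -> [19, 2, 18, 8]
enqueue(16) -> [19, 2, 18, 8, 16]
Final queue (front to back): [19, 2, 18, 8, 16]


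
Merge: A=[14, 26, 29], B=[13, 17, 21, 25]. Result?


Compare heads, take smaller each step.
Merged: [13, 14, 17, 21, 25, 26, 29]


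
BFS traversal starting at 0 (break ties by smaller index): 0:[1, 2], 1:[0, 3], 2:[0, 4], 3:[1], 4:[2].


BFS queue: start with [0]
Visit order: [0, 1, 2, 3, 4]


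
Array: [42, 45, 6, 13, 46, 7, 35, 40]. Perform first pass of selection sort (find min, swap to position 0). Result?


After one pass: [6, 45, 42, 13, 46, 7, 35, 40]


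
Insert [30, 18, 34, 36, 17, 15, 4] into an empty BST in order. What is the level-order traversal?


Root = 30; build tree by BST insertion.
Level-Order traversal: [30, 18, 34, 17, 36, 15, 4]


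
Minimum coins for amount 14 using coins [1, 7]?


dp[0]=0; dp[i]=1+min(dp[i-c] for c in coins)
...dp[9]=3, dp[10]=4, dp[11]=5, dp[12]=6, dp[13]=7, dp[14]=2
Minimum coins for 14 = 2


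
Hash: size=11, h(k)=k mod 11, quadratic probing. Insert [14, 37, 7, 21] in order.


Insertions: 14->slot 3; 37->slot 4; 7->slot 7; 21->slot 10
Table: [None, None, None, 14, 37, None, None, 7, None, None, 21]


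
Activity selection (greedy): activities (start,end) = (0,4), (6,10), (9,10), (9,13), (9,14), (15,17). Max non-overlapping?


Greedy: pick earliest-ending, then skip overlaps.
Selected (3 activities): [(0, 4), (6, 10), (15, 17)]


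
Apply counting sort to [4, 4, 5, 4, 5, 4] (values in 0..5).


Count array: [0, 0, 0, 0, 4, 2]
Reconstruct: [4, 4, 4, 4, 5, 5]


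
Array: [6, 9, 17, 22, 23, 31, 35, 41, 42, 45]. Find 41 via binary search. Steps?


Search for 41:
[0,9] mid=4 arr[4]=23
[5,9] mid=7 arr[7]=41
Total: 2 comparisons


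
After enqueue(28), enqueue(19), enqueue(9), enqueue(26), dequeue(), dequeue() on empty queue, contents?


enqueue(28) -> [28]
enqueue(19) -> [28, 19]
enqueue(9) -> [28, 19, 9]
enqueue(26) -> [28, 19, 9, 26]
dequeue() returns 28 -> [19, 9, 26]
dequeue() returns 19 -> [9, 26]
Final queue (front to back): [9, 26]


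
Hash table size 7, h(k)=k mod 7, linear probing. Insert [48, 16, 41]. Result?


Insertions: 48->slot 6; 16->slot 2; 41->slot 0
Table: [41, None, 16, None, None, None, 48]


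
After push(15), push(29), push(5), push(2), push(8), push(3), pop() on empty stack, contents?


push(15) -> [15]
push(29) -> [15, 29]
push(5) -> [15, 29, 5]
push(2) -> [15, 29, 5, 2]
push(8) -> [15, 29, 5, 2, 8]
push(3) -> [15, 29, 5, 2, 8, 3]
pop() returns 3 -> [15, 29, 5, 2, 8]
Final stack (bottom to top): [15, 29, 5, 2, 8]


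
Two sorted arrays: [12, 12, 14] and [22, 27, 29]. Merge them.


Compare heads, take smaller each step.
Merged: [12, 12, 14, 22, 27, 29]


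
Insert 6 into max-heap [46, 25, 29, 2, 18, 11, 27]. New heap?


Append 6: [46, 25, 29, 2, 18, 11, 27, 6]
Bubble up: swap idx 7(6) with idx 3(2)
Result: [46, 25, 29, 6, 18, 11, 27, 2]


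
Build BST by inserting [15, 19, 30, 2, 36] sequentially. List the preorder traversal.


Root = 15; build tree by BST insertion.
Preorder traversal: [15, 2, 19, 30, 36]


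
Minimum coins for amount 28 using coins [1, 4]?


dp[0]=0; dp[i]=1+min(dp[i-c] for c in coins)
...dp[23]=8, dp[24]=6, dp[25]=7, dp[26]=8, dp[27]=9, dp[28]=7
Minimum coins for 28 = 7


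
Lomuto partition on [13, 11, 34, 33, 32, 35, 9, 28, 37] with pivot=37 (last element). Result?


Elements <= 37 go left of pivot.
Result: [13, 11, 34, 33, 32, 35, 9, 28, 37], pivot at index 8


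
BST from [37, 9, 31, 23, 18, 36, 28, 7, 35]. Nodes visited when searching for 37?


BST root = 37
Search for 37: compare at each node
Path: [37]


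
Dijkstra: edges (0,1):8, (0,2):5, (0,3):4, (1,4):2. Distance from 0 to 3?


Dijkstra from 0:
Distances: {0: 0, 1: 8, 2: 5, 3: 4, 4: 10}
Shortest distance to 3 = 4, path = [0, 3]


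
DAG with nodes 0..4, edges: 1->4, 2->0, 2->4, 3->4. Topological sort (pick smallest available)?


Kahn's algorithm, process smallest node first
Order: [1, 2, 0, 3, 4]


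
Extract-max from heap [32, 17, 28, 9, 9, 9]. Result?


Max = 32
Replace root with last, heapify down
Resulting heap: [28, 17, 9, 9, 9]


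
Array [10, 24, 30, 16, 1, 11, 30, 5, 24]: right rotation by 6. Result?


Right rotate by 6: [16, 1, 11, 30, 5, 24, 10, 24, 30]


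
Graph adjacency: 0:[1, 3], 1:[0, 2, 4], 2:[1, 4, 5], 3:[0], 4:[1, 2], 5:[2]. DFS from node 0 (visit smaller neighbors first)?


DFS stack-based: start with [0]
Visit order: [0, 1, 2, 4, 5, 3]


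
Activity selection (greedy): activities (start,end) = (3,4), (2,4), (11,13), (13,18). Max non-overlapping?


Greedy: pick earliest-ending, then skip overlaps.
Selected (3 activities): [(3, 4), (11, 13), (13, 18)]


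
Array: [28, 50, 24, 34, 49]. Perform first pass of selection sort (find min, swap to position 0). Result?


After one pass: [24, 50, 28, 34, 49]


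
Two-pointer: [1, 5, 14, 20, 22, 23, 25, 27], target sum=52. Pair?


Two pointers: lo=0, hi=7
Found pair: (25, 27) summing to 52


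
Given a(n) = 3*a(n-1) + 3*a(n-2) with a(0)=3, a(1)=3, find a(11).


Build bottom-up:
...a(9)=189783, a(10)=719523, a(11)=3*719523+3*189783=2727918


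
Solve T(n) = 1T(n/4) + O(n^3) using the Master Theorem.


a=1, b=4, c=3. log_4(1)=0 < c=3. Case 3: O(n^c) = O(n^3)
Complexity: O(n^3)


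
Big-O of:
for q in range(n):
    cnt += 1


Per nesting level: O(n) = O(n)
Complexity: O(n)


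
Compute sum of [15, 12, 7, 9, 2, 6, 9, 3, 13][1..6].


Prefix sums: [0, 15, 27, 34, 43, 45, 51, 60, 63, 76]
Sum[1..6] = prefix[7] - prefix[1] = 60 - 15 = 45


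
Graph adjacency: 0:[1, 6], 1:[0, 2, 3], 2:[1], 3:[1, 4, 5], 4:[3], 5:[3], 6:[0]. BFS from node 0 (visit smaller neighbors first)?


BFS queue: start with [0]
Visit order: [0, 1, 6, 2, 3, 4, 5]


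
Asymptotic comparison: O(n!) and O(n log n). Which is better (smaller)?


linearithmic grows slower than factorial
O(n log n) is asymptotically smaller; O(n!) grows faster


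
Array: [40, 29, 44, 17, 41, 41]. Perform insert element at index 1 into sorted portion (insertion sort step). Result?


After one pass: [29, 40, 44, 17, 41, 41]


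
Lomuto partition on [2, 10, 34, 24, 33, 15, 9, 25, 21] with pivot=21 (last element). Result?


Elements <= 21 go left of pivot.
Result: [2, 10, 15, 9, 21, 34, 24, 25, 33], pivot at index 4


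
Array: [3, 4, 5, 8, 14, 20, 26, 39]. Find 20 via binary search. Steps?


Search for 20:
[0,7] mid=3 arr[3]=8
[4,7] mid=5 arr[5]=20
Total: 2 comparisons


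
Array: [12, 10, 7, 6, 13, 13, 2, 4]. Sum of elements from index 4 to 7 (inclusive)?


Prefix sums: [0, 12, 22, 29, 35, 48, 61, 63, 67]
Sum[4..7] = prefix[8] - prefix[4] = 67 - 35 = 32


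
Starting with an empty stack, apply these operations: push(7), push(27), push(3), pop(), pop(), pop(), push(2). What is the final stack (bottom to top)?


push(7) -> [7]
push(27) -> [7, 27]
push(3) -> [7, 27, 3]
pop() returns 3 -> [7, 27]
pop() returns 27 -> [7]
pop() returns 7 -> []
push(2) -> [2]
Final stack (bottom to top): [2]


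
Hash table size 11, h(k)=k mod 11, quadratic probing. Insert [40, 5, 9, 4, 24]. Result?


Insertions: 40->slot 7; 5->slot 5; 9->slot 9; 4->slot 4; 24->slot 2
Table: [None, None, 24, None, 4, 5, None, 40, None, 9, None]


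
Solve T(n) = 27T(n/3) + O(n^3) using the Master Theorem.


a=27, b=3, c=3. log_3(27)=3 = c=3. Case 2: O(n^c log n) = O(n^3 log n)
Complexity: O(n^3 log n)


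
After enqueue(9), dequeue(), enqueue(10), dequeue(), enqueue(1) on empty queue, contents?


enqueue(9) -> [9]
dequeue() returns 9 -> []
enqueue(10) -> [10]
dequeue() returns 10 -> []
enqueue(1) -> [1]
Final queue (front to back): [1]


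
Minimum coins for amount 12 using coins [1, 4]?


dp[0]=0; dp[i]=1+min(dp[i-c] for c in coins)
...dp[7]=4, dp[8]=2, dp[9]=3, dp[10]=4, dp[11]=5, dp[12]=3
Minimum coins for 12 = 3


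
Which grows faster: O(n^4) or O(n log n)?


linearithmic grows slower than quartic
O(n log n) is asymptotically smaller; O(n^4) grows faster


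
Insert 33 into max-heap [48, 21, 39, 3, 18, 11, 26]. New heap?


Append 33: [48, 21, 39, 3, 18, 11, 26, 33]
Bubble up: swap idx 7(33) with idx 3(3); swap idx 3(33) with idx 1(21)
Result: [48, 33, 39, 21, 18, 11, 26, 3]


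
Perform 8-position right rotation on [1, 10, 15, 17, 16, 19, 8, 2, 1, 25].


Right rotate by 8: [15, 17, 16, 19, 8, 2, 1, 25, 1, 10]


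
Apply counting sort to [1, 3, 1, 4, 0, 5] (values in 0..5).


Count array: [1, 2, 0, 1, 1, 1]
Reconstruct: [0, 1, 1, 3, 4, 5]


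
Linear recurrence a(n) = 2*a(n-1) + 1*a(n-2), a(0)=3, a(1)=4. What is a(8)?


Build bottom-up:
...a(6)=367, a(7)=886, a(8)=2*886+1*367=2139


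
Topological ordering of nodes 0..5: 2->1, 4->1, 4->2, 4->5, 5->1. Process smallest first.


Kahn's algorithm, process smallest node first
Order: [0, 3, 4, 2, 5, 1]


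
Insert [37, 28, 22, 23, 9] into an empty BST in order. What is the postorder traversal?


Root = 37; build tree by BST insertion.
Postorder traversal: [9, 23, 22, 28, 37]


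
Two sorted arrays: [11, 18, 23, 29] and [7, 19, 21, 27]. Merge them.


Compare heads, take smaller each step.
Merged: [7, 11, 18, 19, 21, 23, 27, 29]


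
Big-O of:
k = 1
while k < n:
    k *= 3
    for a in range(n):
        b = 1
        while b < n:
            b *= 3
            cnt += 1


Per nesting level: O(log n) * O(n) * O(log n) = O(n (log n)^2)
Complexity: O(n (log n)^2)


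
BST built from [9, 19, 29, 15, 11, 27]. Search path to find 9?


BST root = 9
Search for 9: compare at each node
Path: [9]


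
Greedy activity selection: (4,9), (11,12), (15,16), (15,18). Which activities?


Greedy: pick earliest-ending, then skip overlaps.
Selected (3 activities): [(4, 9), (11, 12), (15, 16)]


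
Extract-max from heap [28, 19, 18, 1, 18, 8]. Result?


Max = 28
Replace root with last, heapify down
Resulting heap: [19, 18, 18, 1, 8]


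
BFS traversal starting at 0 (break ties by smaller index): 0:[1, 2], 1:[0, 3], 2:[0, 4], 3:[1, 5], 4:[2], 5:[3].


BFS queue: start with [0]
Visit order: [0, 1, 2, 3, 4, 5]


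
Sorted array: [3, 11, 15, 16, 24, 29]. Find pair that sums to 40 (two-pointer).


Two pointers: lo=0, hi=5
Found pair: (11, 29) summing to 40


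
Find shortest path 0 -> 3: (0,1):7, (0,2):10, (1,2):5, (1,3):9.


Dijkstra from 0:
Distances: {0: 0, 1: 7, 2: 10, 3: 16}
Shortest distance to 3 = 16, path = [0, 1, 3]


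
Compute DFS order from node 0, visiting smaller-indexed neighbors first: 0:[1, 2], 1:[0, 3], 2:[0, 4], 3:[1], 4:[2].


DFS stack-based: start with [0]
Visit order: [0, 1, 3, 2, 4]


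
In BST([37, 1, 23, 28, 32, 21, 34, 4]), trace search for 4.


BST root = 37
Search for 4: compare at each node
Path: [37, 1, 23, 21, 4]


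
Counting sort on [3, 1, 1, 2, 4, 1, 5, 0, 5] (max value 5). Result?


Count array: [1, 3, 1, 1, 1, 2]
Reconstruct: [0, 1, 1, 1, 2, 3, 4, 5, 5]


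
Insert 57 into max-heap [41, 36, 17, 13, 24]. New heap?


Append 57: [41, 36, 17, 13, 24, 57]
Bubble up: swap idx 5(57) with idx 2(17); swap idx 2(57) with idx 0(41)
Result: [57, 36, 41, 13, 24, 17]


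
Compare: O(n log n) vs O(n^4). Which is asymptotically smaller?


linearithmic grows slower than quartic
O(n log n) is asymptotically smaller; O(n^4) grows faster


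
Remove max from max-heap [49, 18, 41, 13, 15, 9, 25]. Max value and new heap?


Max = 49
Replace root with last, heapify down
Resulting heap: [41, 18, 25, 13, 15, 9]


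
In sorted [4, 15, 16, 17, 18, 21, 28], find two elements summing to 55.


Two pointers: lo=0, hi=6
No pair sums to 55


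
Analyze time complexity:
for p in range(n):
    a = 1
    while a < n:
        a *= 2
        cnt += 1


Per nesting level: O(n) * O(log n) = O(n log n)
Complexity: O(n log n)


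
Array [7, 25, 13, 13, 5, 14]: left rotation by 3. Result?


Left rotate by 3: [13, 5, 14, 7, 25, 13]


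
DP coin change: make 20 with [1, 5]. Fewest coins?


dp[0]=0; dp[i]=1+min(dp[i-c] for c in coins)
...dp[15]=3, dp[16]=4, dp[17]=5, dp[18]=6, dp[19]=7, dp[20]=4
Minimum coins for 20 = 4


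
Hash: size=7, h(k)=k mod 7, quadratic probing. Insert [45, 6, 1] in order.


Insertions: 45->slot 3; 6->slot 6; 1->slot 1
Table: [None, 1, None, 45, None, None, 6]


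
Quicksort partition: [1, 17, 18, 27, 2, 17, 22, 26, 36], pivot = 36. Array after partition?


Elements <= 36 go left of pivot.
Result: [1, 17, 18, 27, 2, 17, 22, 26, 36], pivot at index 8


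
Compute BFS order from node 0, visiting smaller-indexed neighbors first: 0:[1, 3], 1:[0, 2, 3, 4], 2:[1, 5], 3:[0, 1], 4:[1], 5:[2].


BFS queue: start with [0]
Visit order: [0, 1, 3, 2, 4, 5]


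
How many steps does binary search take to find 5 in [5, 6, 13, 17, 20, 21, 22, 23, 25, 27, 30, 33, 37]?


Search for 5:
[0,12] mid=6 arr[6]=22
[0,5] mid=2 arr[2]=13
[0,1] mid=0 arr[0]=5
Total: 3 comparisons


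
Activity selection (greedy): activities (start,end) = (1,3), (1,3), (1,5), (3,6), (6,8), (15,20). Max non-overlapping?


Greedy: pick earliest-ending, then skip overlaps.
Selected (4 activities): [(1, 3), (3, 6), (6, 8), (15, 20)]


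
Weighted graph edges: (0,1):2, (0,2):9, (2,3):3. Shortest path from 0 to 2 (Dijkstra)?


Dijkstra from 0:
Distances: {0: 0, 1: 2, 2: 9, 3: 12}
Shortest distance to 2 = 9, path = [0, 2]


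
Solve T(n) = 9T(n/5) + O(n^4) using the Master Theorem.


a=9, b=5, c=4. log_5(9)=1.365 < c=4. Case 3: O(n^c) = O(n^4)
Complexity: O(n^4)


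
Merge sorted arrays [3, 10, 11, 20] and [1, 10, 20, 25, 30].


Compare heads, take smaller each step.
Merged: [1, 3, 10, 10, 11, 20, 20, 25, 30]


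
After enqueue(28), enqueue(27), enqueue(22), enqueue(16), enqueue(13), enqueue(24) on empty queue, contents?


enqueue(28) -> [28]
enqueue(27) -> [28, 27]
enqueue(22) -> [28, 27, 22]
enqueue(16) -> [28, 27, 22, 16]
enqueue(13) -> [28, 27, 22, 16, 13]
enqueue(24) -> [28, 27, 22, 16, 13, 24]
Final queue (front to back): [28, 27, 22, 16, 13, 24]


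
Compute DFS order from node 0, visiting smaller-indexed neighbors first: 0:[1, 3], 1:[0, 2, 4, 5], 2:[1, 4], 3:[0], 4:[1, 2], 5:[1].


DFS stack-based: start with [0]
Visit order: [0, 1, 2, 4, 5, 3]


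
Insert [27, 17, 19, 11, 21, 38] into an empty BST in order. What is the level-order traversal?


Root = 27; build tree by BST insertion.
Level-Order traversal: [27, 17, 38, 11, 19, 21]


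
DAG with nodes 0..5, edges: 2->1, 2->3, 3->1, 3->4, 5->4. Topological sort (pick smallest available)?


Kahn's algorithm, process smallest node first
Order: [0, 2, 3, 1, 5, 4]


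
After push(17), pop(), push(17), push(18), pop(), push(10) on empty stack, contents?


push(17) -> [17]
pop() returns 17 -> []
push(17) -> [17]
push(18) -> [17, 18]
pop() returns 18 -> [17]
push(10) -> [17, 10]
Final stack (bottom to top): [17, 10]


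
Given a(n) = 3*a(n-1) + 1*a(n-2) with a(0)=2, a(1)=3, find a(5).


Build bottom-up:
...a(3)=36, a(4)=119, a(5)=3*119+1*36=393


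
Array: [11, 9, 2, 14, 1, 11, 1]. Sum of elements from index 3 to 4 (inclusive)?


Prefix sums: [0, 11, 20, 22, 36, 37, 48, 49]
Sum[3..4] = prefix[5] - prefix[3] = 37 - 22 = 15


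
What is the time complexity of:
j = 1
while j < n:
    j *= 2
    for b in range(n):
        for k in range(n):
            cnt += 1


Per nesting level: O(log n) * O(n) * O(n) = O(n^2 log n)
Complexity: O(n^2 log n)


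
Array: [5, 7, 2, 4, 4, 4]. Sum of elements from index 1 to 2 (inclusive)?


Prefix sums: [0, 5, 12, 14, 18, 22, 26]
Sum[1..2] = prefix[3] - prefix[1] = 14 - 5 = 9


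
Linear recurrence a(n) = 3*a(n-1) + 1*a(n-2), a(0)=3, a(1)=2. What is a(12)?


Build bottom-up:
...a(10)=124584, a(11)=411473, a(12)=3*411473+1*124584=1359003


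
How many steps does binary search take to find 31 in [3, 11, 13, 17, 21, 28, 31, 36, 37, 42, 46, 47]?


Search for 31:
[0,11] mid=5 arr[5]=28
[6,11] mid=8 arr[8]=37
[6,7] mid=6 arr[6]=31
Total: 3 comparisons


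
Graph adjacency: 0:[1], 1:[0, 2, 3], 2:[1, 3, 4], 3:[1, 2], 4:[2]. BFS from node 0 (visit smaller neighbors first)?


BFS queue: start with [0]
Visit order: [0, 1, 2, 3, 4]


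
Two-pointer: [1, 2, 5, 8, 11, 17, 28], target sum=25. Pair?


Two pointers: lo=0, hi=6
Found pair: (8, 17) summing to 25


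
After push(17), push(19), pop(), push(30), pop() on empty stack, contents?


push(17) -> [17]
push(19) -> [17, 19]
pop() returns 19 -> [17]
push(30) -> [17, 30]
pop() returns 30 -> [17]
Final stack (bottom to top): [17]


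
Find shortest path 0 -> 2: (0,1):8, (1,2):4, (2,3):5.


Dijkstra from 0:
Distances: {0: 0, 1: 8, 2: 12, 3: 17}
Shortest distance to 2 = 12, path = [0, 1, 2]


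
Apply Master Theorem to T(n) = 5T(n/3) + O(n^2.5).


a=5, b=3, c=2.5. log_3(5)=1.465 < c=2.5. Case 3: O(n^c) = O(n^2.500)
Complexity: O(n^2.500)


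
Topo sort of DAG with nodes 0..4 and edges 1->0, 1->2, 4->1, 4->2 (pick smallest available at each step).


Kahn's algorithm, process smallest node first
Order: [3, 4, 1, 0, 2]


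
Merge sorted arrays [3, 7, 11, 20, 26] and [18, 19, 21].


Compare heads, take smaller each step.
Merged: [3, 7, 11, 18, 19, 20, 21, 26]


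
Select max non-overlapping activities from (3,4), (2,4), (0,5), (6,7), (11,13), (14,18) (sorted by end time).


Greedy: pick earliest-ending, then skip overlaps.
Selected (4 activities): [(3, 4), (6, 7), (11, 13), (14, 18)]


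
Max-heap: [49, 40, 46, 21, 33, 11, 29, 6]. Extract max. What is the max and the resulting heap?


Max = 49
Replace root with last, heapify down
Resulting heap: [46, 40, 29, 21, 33, 11, 6]


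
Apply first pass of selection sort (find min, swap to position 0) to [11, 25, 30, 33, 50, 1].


After one pass: [1, 25, 30, 33, 50, 11]


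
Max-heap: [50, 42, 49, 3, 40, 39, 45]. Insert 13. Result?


Append 13: [50, 42, 49, 3, 40, 39, 45, 13]
Bubble up: swap idx 7(13) with idx 3(3)
Result: [50, 42, 49, 13, 40, 39, 45, 3]


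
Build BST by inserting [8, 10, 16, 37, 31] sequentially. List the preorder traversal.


Root = 8; build tree by BST insertion.
Preorder traversal: [8, 10, 16, 37, 31]


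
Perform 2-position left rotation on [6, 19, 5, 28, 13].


Left rotate by 2: [5, 28, 13, 6, 19]


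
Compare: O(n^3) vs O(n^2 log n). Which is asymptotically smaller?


n^2 log n grows slower than cubic
O(n^2 log n) is asymptotically smaller; O(n^3) grows faster


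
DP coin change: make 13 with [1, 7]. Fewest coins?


dp[0]=0; dp[i]=1+min(dp[i-c] for c in coins)
...dp[8]=2, dp[9]=3, dp[10]=4, dp[11]=5, dp[12]=6, dp[13]=7
Minimum coins for 13 = 7


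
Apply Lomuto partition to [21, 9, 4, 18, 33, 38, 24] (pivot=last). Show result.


Elements <= 24 go left of pivot.
Result: [21, 9, 4, 18, 24, 38, 33], pivot at index 4


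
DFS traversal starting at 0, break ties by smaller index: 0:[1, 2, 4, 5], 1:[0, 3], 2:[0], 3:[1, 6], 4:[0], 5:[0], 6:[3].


DFS stack-based: start with [0]
Visit order: [0, 1, 3, 6, 2, 4, 5]


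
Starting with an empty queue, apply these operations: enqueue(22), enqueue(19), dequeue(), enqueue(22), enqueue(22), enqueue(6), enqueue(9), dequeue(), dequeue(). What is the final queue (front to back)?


enqueue(22) -> [22]
enqueue(19) -> [22, 19]
dequeue() returns 22 -> [19]
enqueue(22) -> [19, 22]
enqueue(22) -> [19, 22, 22]
enqueue(6) -> [19, 22, 22, 6]
enqueue(9) -> [19, 22, 22, 6, 9]
dequeue() returns 19 -> [22, 22, 6, 9]
dequeue() returns 22 -> [22, 6, 9]
Final queue (front to back): [22, 6, 9]


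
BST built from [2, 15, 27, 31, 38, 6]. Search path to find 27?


BST root = 2
Search for 27: compare at each node
Path: [2, 15, 27]


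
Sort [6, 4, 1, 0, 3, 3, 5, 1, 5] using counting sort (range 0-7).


Count array: [1, 2, 0, 2, 1, 2, 1, 0]
Reconstruct: [0, 1, 1, 3, 3, 4, 5, 5, 6]


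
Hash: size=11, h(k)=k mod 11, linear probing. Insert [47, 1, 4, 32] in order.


Insertions: 47->slot 3; 1->slot 1; 4->slot 4; 32->slot 10
Table: [None, 1, None, 47, 4, None, None, None, None, None, 32]


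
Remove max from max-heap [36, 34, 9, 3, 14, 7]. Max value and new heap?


Max = 36
Replace root with last, heapify down
Resulting heap: [34, 14, 9, 3, 7]


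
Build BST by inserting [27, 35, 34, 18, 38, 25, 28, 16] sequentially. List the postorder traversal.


Root = 27; build tree by BST insertion.
Postorder traversal: [16, 25, 18, 28, 34, 38, 35, 27]


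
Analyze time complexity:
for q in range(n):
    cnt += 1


Per nesting level: O(n) = O(n)
Complexity: O(n)


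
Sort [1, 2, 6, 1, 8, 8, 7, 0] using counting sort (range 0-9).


Count array: [1, 2, 1, 0, 0, 0, 1, 1, 2, 0]
Reconstruct: [0, 1, 1, 2, 6, 7, 8, 8]


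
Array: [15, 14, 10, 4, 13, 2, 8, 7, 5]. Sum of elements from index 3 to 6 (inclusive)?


Prefix sums: [0, 15, 29, 39, 43, 56, 58, 66, 73, 78]
Sum[3..6] = prefix[7] - prefix[3] = 66 - 39 = 27


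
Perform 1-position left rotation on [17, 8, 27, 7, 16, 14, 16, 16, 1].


Left rotate by 1: [8, 27, 7, 16, 14, 16, 16, 1, 17]


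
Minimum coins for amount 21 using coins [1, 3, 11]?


dp[0]=0; dp[i]=1+min(dp[i-c] for c in coins)
...dp[16]=4, dp[17]=3, dp[18]=4, dp[19]=5, dp[20]=4, dp[21]=5
Minimum coins for 21 = 5


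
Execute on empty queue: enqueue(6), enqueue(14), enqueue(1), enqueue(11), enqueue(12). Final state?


enqueue(6) -> [6]
enqueue(14) -> [6, 14]
enqueue(1) -> [6, 14, 1]
enqueue(11) -> [6, 14, 1, 11]
enqueue(12) -> [6, 14, 1, 11, 12]
Final queue (front to back): [6, 14, 1, 11, 12]


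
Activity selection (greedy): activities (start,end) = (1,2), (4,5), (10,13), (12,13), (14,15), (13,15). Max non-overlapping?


Greedy: pick earliest-ending, then skip overlaps.
Selected (4 activities): [(1, 2), (4, 5), (10, 13), (14, 15)]


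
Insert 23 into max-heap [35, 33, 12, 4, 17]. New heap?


Append 23: [35, 33, 12, 4, 17, 23]
Bubble up: swap idx 5(23) with idx 2(12)
Result: [35, 33, 23, 4, 17, 12]


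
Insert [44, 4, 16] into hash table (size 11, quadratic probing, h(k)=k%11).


Insertions: 44->slot 0; 4->slot 4; 16->slot 5
Table: [44, None, None, None, 4, 16, None, None, None, None, None]


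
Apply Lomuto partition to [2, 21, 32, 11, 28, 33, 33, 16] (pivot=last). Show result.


Elements <= 16 go left of pivot.
Result: [2, 11, 16, 21, 28, 33, 33, 32], pivot at index 2


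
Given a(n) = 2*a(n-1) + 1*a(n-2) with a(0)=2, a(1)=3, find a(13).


Build bottom-up:
...a(11)=21979, a(12)=53062, a(13)=2*53062+1*21979=128103


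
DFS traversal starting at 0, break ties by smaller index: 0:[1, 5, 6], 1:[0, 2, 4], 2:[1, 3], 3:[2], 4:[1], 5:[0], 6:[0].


DFS stack-based: start with [0]
Visit order: [0, 1, 2, 3, 4, 5, 6]


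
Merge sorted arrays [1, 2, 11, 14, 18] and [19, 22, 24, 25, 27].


Compare heads, take smaller each step.
Merged: [1, 2, 11, 14, 18, 19, 22, 24, 25, 27]


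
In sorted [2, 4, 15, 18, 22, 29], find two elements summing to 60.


Two pointers: lo=0, hi=5
No pair sums to 60


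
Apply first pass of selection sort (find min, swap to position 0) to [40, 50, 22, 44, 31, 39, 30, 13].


After one pass: [13, 50, 22, 44, 31, 39, 30, 40]


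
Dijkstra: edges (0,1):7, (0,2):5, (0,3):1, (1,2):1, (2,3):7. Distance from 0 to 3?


Dijkstra from 0:
Distances: {0: 0, 1: 6, 2: 5, 3: 1}
Shortest distance to 3 = 1, path = [0, 3]


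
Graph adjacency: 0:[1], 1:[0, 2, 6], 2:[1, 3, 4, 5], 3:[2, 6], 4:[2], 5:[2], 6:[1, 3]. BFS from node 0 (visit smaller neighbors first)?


BFS queue: start with [0]
Visit order: [0, 1, 2, 6, 3, 4, 5]


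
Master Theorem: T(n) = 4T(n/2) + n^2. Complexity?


a=4, b=2, c=2. log_2(4)=2 = c=2. Case 2: O(n^c log n) = O(n^2 log n)
Complexity: O(n^2 log n)


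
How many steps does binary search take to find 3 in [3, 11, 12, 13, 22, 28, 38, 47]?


Search for 3:
[0,7] mid=3 arr[3]=13
[0,2] mid=1 arr[1]=11
[0,0] mid=0 arr[0]=3
Total: 3 comparisons


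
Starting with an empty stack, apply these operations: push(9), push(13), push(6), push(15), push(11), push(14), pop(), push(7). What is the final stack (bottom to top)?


push(9) -> [9]
push(13) -> [9, 13]
push(6) -> [9, 13, 6]
push(15) -> [9, 13, 6, 15]
push(11) -> [9, 13, 6, 15, 11]
push(14) -> [9, 13, 6, 15, 11, 14]
pop() returns 14 -> [9, 13, 6, 15, 11]
push(7) -> [9, 13, 6, 15, 11, 7]
Final stack (bottom to top): [9, 13, 6, 15, 11, 7]


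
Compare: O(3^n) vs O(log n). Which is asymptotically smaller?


logarithmic grows slower than exponential (base 3)
O(log n) is asymptotically smaller; O(3^n) grows faster


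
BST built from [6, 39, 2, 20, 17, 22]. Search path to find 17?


BST root = 6
Search for 17: compare at each node
Path: [6, 39, 20, 17]


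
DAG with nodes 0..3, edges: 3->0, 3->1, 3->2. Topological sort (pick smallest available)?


Kahn's algorithm, process smallest node first
Order: [3, 0, 1, 2]


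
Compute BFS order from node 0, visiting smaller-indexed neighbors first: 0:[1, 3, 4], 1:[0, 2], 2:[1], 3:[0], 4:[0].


BFS queue: start with [0]
Visit order: [0, 1, 3, 4, 2]


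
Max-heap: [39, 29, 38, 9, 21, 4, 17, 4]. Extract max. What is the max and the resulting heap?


Max = 39
Replace root with last, heapify down
Resulting heap: [38, 29, 17, 9, 21, 4, 4]


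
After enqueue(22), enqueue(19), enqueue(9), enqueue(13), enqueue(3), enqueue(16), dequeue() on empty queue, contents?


enqueue(22) -> [22]
enqueue(19) -> [22, 19]
enqueue(9) -> [22, 19, 9]
enqueue(13) -> [22, 19, 9, 13]
enqueue(3) -> [22, 19, 9, 13, 3]
enqueue(16) -> [22, 19, 9, 13, 3, 16]
dequeue() returns 22 -> [19, 9, 13, 3, 16]
Final queue (front to back): [19, 9, 13, 3, 16]


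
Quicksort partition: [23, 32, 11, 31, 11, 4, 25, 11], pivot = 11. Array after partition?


Elements <= 11 go left of pivot.
Result: [11, 11, 4, 11, 32, 23, 25, 31], pivot at index 3


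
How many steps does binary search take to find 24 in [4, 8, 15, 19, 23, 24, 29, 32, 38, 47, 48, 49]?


Search for 24:
[0,11] mid=5 arr[5]=24
Total: 1 comparisons


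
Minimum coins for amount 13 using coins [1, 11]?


dp[0]=0; dp[i]=1+min(dp[i-c] for c in coins)
...dp[8]=8, dp[9]=9, dp[10]=10, dp[11]=1, dp[12]=2, dp[13]=3
Minimum coins for 13 = 3


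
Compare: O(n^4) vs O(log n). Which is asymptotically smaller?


logarithmic grows slower than quartic
O(log n) is asymptotically smaller; O(n^4) grows faster


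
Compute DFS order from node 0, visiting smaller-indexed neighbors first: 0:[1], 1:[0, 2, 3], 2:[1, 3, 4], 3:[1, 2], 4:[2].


DFS stack-based: start with [0]
Visit order: [0, 1, 2, 3, 4]


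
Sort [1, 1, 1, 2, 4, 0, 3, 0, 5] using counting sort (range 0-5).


Count array: [2, 3, 1, 1, 1, 1]
Reconstruct: [0, 0, 1, 1, 1, 2, 3, 4, 5]


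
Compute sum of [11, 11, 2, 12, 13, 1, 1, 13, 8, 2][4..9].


Prefix sums: [0, 11, 22, 24, 36, 49, 50, 51, 64, 72, 74]
Sum[4..9] = prefix[10] - prefix[4] = 74 - 36 = 38


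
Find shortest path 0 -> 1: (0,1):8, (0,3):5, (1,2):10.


Dijkstra from 0:
Distances: {0: 0, 1: 8, 2: 18, 3: 5}
Shortest distance to 1 = 8, path = [0, 1]
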